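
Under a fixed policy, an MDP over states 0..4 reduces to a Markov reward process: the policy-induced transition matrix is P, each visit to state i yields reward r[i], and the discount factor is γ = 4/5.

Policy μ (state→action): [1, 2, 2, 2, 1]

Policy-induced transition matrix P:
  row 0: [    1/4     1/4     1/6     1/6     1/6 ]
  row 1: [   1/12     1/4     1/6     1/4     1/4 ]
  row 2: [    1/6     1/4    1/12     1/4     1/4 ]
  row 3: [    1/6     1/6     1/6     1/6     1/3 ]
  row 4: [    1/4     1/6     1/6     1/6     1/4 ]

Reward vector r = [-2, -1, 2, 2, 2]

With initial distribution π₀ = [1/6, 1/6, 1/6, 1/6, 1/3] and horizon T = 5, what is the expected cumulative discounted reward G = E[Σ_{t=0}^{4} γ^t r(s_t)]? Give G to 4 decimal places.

G = 2.2772

t=0: π = [0.1667, 0.1667, 0.1667, 0.1667, 0.3333], E[r] = 0.8333, γ^t·E[r] = 0.833333, running G = 0.833333
t=1: π = [0.1944, 0.2083, 0.1528, 0.1944, 0.2500], E[r] = 0.5972, γ^t·E[r] = 0.477778, running G = 1.311111
t=2: π = [0.1863, 0.2130, 0.1539, 0.1968, 0.2500], E[r] = 0.6157, γ^t·E[r] = 0.394074, running G = 1.705185
t=3: π = [0.1853, 0.2128, 0.1538, 0.1972, 0.2509], E[r] = 0.6206, γ^t·E[r] = 0.317728, running G = 2.022914
t=4: π = [0.1853, 0.2127, 0.1538, 0.1972, 0.2510], E[r] = 0.6209, γ^t·E[r] = 0.254321, running G = 2.277235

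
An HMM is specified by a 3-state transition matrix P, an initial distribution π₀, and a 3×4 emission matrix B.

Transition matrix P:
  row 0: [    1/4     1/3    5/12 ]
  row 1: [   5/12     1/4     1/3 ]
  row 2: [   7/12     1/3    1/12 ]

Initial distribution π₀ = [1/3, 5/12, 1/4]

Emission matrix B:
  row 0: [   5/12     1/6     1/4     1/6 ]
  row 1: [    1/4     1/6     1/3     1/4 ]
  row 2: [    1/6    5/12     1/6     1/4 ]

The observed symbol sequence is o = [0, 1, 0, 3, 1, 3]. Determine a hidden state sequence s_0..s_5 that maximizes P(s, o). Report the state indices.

path = [0, 2, 0, 1, 2, 0]

t=0: δ = [1.389e-01, 1.042e-01, 4.167e-02]  (obs o_0=0)
t=1: δ = [7.234e-03, 7.716e-03, 2.411e-02]  ψ = [1, 0, 0]  (obs o_1=1)
t=2: δ = [5.861e-03, 2.009e-03, 5.023e-04]  ψ = [2, 2, 0]  (obs o_2=0)
t=3: δ = [2.442e-04, 4.884e-04, 6.105e-04]  ψ = [0, 0, 0]  (obs o_3=3)
t=4: δ = [5.935e-05, 3.392e-05, 6.783e-05]  ψ = [2, 2, 1]  (obs o_4=1)
t=5: δ = [6.595e-06, 5.653e-06, 6.183e-06]  ψ = [2, 2, 0]  (obs o_5=3)
backtrack: best end state = 0; path = [0, 2, 0, 1, 2, 0]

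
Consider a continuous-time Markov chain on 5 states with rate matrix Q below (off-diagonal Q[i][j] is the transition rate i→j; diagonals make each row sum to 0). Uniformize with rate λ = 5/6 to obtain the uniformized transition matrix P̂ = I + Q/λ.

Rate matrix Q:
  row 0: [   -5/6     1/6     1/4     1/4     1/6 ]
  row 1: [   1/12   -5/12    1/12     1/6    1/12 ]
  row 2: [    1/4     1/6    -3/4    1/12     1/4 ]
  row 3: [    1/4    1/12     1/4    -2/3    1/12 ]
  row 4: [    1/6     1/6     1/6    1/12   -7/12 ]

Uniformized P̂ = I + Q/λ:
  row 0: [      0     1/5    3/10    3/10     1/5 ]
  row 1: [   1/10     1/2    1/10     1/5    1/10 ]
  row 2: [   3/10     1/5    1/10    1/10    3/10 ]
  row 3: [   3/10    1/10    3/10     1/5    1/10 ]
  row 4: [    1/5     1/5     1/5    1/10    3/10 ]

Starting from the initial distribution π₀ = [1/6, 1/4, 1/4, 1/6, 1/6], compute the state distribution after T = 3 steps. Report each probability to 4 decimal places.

t=0: π = [0.1667, 0.2500, 0.2500, 0.1667, 0.1667]
t=1: π = [0.1833, 0.2583, 0.1833, 0.1750, 0.2000]
t=2: π = [0.1733, 0.2600, 0.1917, 0.1800, 0.1950]
t=3: π = [0.1765, 0.2600, 0.1902, 0.1787, 0.1947]

π = [0.1765, 0.2600, 0.1902, 0.1787, 0.1947]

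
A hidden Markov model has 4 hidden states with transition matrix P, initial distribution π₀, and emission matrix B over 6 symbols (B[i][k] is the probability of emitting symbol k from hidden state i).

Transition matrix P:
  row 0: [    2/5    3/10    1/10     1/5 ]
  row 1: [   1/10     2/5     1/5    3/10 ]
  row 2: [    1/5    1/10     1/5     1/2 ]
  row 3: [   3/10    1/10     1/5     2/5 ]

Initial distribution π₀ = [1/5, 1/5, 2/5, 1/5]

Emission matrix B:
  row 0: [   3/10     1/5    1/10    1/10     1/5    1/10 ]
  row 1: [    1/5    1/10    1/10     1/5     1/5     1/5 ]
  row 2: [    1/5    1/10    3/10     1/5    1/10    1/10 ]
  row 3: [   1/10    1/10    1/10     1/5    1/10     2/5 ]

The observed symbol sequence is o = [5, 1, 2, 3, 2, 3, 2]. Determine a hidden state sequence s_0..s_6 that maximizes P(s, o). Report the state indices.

t=0: δ = [2.000e-02, 4.000e-02, 4.000e-02, 8.000e-02]  (obs o_0=5)
t=1: δ = [4.800e-03, 1.600e-03, 1.600e-03, 3.200e-03]  ψ = [3, 1, 3, 3]  (obs o_1=1)
t=2: δ = [1.920e-04, 1.440e-04, 1.920e-04, 1.280e-04]  ψ = [0, 0, 3, 3]  (obs o_2=2)
t=3: δ = [7.680e-06, 1.152e-05, 7.680e-06, 1.920e-05]  ψ = [0, 0, 2, 2]  (obs o_3=3)
t=4: δ = [5.760e-07, 4.608e-07, 1.152e-06, 7.680e-07]  ψ = [3, 1, 3, 3]  (obs o_4=2)
t=5: δ = [2.304e-08, 3.686e-08, 4.608e-08, 1.152e-07]  ψ = [0, 1, 2, 2]  (obs o_5=3)
t=6: δ = [3.456e-09, 1.475e-09, 6.912e-09, 4.608e-09]  ψ = [3, 1, 3, 3]  (obs o_6=2)
backtrack: best end state = 2; path = [3, 3, 2, 3, 2, 3, 2]

path = [3, 3, 2, 3, 2, 3, 2]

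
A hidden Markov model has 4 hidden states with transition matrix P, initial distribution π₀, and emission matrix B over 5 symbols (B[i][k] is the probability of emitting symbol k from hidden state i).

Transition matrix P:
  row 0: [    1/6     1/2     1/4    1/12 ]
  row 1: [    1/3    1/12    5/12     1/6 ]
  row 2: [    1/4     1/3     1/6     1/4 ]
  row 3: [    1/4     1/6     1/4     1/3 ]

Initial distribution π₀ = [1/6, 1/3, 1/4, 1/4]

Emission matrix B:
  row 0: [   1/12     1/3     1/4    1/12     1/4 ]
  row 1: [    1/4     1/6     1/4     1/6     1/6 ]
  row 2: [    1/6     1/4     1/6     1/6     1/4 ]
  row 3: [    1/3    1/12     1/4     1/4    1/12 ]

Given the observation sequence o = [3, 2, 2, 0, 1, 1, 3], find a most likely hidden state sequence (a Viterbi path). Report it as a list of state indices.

path = [3, 3, 0, 1, 2, 0, 1]

t=0: δ = [1.389e-02, 5.556e-02, 4.167e-02, 6.250e-02]  (obs o_0=3)
t=1: δ = [4.630e-03, 3.472e-03, 3.858e-03, 5.208e-03]  ψ = [1, 2, 1, 3]  (obs o_1=2)
t=2: δ = [3.255e-04, 5.787e-04, 2.411e-04, 4.340e-04]  ψ = [3, 0, 1, 3]  (obs o_2=2)
t=3: δ = [1.608e-05, 4.069e-05, 4.019e-05, 4.823e-05]  ψ = [1, 0, 1, 3]  (obs o_3=0)
t=4: δ = [4.521e-06, 2.233e-06, 4.239e-06, 1.340e-06]  ψ = [1, 2, 1, 3]  (obs o_4=1)
t=5: δ = [3.532e-07, 3.768e-07, 2.826e-07, 8.830e-08]  ψ = [2, 0, 0, 2]  (obs o_5=1)
t=6: δ = [1.047e-08, 2.943e-08, 2.616e-08, 1.766e-08]  ψ = [1, 0, 1, 2]  (obs o_6=3)
backtrack: best end state = 1; path = [3, 3, 0, 1, 2, 0, 1]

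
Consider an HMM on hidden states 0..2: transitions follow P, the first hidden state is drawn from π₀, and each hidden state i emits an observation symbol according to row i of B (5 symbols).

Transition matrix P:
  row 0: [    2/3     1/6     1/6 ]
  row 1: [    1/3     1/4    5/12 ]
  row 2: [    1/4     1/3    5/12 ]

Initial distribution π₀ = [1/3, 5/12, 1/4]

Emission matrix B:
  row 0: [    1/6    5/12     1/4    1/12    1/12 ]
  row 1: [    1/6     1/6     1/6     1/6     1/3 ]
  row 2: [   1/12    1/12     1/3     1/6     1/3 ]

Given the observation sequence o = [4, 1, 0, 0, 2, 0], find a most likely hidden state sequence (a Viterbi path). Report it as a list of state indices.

t=0: δ = [2.778e-02, 1.389e-01, 8.333e-02]  (obs o_0=4)
t=1: δ = [1.929e-02, 5.787e-03, 4.823e-03]  ψ = [1, 1, 1]  (obs o_1=1)
t=2: δ = [2.143e-03, 5.358e-04, 2.679e-04]  ψ = [0, 0, 0]  (obs o_2=0)
t=3: δ = [2.381e-04, 5.954e-05, 2.977e-05]  ψ = [0, 0, 0]  (obs o_3=0)
t=4: δ = [3.969e-05, 6.615e-06, 1.323e-05]  ψ = [0, 0, 0]  (obs o_4=2)
t=5: δ = [4.410e-06, 1.103e-06, 5.513e-07]  ψ = [0, 0, 0]  (obs o_5=0)
backtrack: best end state = 0; path = [1, 0, 0, 0, 0, 0]

path = [1, 0, 0, 0, 0, 0]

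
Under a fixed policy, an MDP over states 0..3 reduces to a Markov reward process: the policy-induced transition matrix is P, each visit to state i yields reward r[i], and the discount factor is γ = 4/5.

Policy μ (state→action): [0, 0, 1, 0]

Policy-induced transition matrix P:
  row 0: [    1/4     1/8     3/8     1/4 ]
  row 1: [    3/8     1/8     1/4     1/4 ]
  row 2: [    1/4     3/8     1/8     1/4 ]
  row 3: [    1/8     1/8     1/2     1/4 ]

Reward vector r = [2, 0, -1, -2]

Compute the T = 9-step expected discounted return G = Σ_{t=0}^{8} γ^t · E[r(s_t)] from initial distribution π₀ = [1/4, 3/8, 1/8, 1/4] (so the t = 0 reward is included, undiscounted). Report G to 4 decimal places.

t=0: π = [0.2500, 0.3750, 0.1250, 0.2500], E[r] = -0.1250, γ^t·E[r] = -0.125000, running G = -0.125000
t=1: π = [0.2656, 0.1563, 0.3281, 0.2500], E[r] = -0.2969, γ^t·E[r] = -0.237500, running G = -0.362500
t=2: π = [0.2383, 0.2070, 0.3047, 0.2500], E[r] = -0.3281, γ^t·E[r] = -0.210000, running G = -0.572500
t=3: π = [0.2446, 0.2012, 0.3042, 0.2500], E[r] = -0.3149, γ^t·E[r] = -0.161250, running G = -0.733750
t=4: π = [0.2439, 0.2010, 0.3051, 0.2500], E[r] = -0.3173, γ^t·E[r] = -0.129950, running G = -0.863700
t=5: π = [0.2439, 0.2013, 0.3049, 0.2500], E[r] = -0.3171, γ^t·E[r] = -0.103905, running G = -0.967605
t=6: π = [0.2439, 0.2012, 0.3049, 0.2500], E[r] = -0.3171, γ^t·E[r] = -0.083116, running G = -1.050721
t=7: π = [0.2439, 0.2012, 0.3049, 0.2500], E[r] = -0.3171, γ^t·E[r] = -0.066496, running G = -1.117217
t=8: π = [0.2439, 0.2012, 0.3049, 0.2500], E[r] = -0.3171, γ^t·E[r] = -0.053196, running G = -1.170413

G = -1.1704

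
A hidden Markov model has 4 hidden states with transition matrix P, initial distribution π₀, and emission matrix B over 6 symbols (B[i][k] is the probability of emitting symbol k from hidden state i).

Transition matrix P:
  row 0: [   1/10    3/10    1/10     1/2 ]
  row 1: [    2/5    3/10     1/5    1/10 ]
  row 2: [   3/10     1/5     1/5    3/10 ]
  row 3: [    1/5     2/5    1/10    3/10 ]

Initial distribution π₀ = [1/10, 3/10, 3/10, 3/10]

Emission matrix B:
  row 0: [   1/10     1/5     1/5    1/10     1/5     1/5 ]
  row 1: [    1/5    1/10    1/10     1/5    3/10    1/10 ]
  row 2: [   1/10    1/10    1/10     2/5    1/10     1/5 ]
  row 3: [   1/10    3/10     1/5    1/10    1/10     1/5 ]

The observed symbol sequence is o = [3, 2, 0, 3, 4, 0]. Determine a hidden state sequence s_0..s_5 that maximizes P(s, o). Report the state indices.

path = [2, 3, 1, 1, 1, 1]

t=0: δ = [1.000e-02, 6.000e-02, 1.200e-01, 3.000e-02]  (obs o_0=3)
t=1: δ = [7.200e-03, 2.400e-03, 2.400e-03, 7.200e-03]  ψ = [2, 2, 2, 2]  (obs o_1=2)
t=2: δ = [1.440e-04, 5.760e-04, 7.200e-05, 3.600e-04]  ψ = [3, 3, 0, 0]  (obs o_2=0)
t=3: δ = [2.304e-05, 3.456e-05, 4.608e-05, 1.080e-05]  ψ = [1, 1, 1, 3]  (obs o_3=3)
t=4: δ = [2.765e-06, 3.110e-06, 9.216e-07, 1.382e-06]  ψ = [1, 1, 2, 2]  (obs o_4=4)
t=5: δ = [1.244e-07, 1.866e-07, 6.221e-08, 1.382e-07]  ψ = [1, 1, 1, 0]  (obs o_5=0)
backtrack: best end state = 1; path = [2, 3, 1, 1, 1, 1]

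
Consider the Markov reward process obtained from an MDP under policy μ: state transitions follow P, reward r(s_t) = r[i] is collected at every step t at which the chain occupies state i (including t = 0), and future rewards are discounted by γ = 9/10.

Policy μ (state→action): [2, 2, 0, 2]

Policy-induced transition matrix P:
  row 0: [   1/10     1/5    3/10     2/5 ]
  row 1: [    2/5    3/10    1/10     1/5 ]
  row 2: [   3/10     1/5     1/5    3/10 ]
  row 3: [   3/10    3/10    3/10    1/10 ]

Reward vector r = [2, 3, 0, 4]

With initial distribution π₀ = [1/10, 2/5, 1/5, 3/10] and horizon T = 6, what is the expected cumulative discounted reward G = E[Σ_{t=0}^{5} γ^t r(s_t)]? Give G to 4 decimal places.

G = 11.0805

t=0: π = [0.1000, 0.4000, 0.2000, 0.3000], E[r] = 2.6000, γ^t·E[r] = 2.600000, running G = 2.600000
t=1: π = [0.3200, 0.2700, 0.2000, 0.2100], E[r] = 2.2900, γ^t·E[r] = 2.061000, running G = 4.661000
t=2: π = [0.2630, 0.2480, 0.2260, 0.2630], E[r] = 2.3220, γ^t·E[r] = 1.880820, running G = 6.541820
t=3: π = [0.2722, 0.2511, 0.2278, 0.2489], E[r] = 2.2933, γ^t·E[r] = 1.671816, running G = 8.213636
t=4: π = [0.2707, 0.2500, 0.2270, 0.2523], E[r] = 2.3007, γ^t·E[r] = 1.509463, running G = 9.723099
t=5: π = [0.2709, 0.2502, 0.2273, 0.2516], E[r] = 2.2988, γ^t·E[r] = 1.357439, running G = 11.080538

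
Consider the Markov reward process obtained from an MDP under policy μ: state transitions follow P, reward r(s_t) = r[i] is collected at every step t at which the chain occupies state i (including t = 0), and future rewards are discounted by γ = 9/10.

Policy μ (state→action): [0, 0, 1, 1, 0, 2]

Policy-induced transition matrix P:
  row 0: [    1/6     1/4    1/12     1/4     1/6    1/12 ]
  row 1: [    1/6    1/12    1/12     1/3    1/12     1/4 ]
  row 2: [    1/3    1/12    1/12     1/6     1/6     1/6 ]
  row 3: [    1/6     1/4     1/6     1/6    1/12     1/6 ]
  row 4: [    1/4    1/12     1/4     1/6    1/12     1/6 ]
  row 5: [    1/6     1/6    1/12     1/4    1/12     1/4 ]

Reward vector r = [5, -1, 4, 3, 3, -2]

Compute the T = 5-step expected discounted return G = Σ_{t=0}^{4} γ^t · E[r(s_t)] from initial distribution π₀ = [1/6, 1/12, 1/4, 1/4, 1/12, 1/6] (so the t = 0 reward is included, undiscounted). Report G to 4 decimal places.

G = 8.5018

t=0: π = [0.1667, 0.0833, 0.2500, 0.2500, 0.0833, 0.1667], E[r] = 2.4167, γ^t·E[r] = 2.416667, running G = 2.416667
t=1: π = [0.2153, 0.1667, 0.1181, 0.2083, 0.1181, 0.1736], E[r] = 2.0139, γ^t·E[r] = 1.812500, running G = 4.229167
t=2: π = [0.1962, 0.1684, 0.1204, 0.2269, 0.1111, 0.1771], E[r] = 1.9537, γ^t·E[r] = 1.582500, running G = 5.811667
t=3: π = [0.1960, 0.1686, 0.1208, 0.2258, 0.1097, 0.1791], E[r] = 1.9428, γ^t·E[r] = 1.416305, running G = 7.227971
t=4: π = [0.1959, 0.1686, 0.1204, 0.2260, 0.1097, 0.1793], E[r] = 1.9415, γ^t·E[r] = 1.273823, running G = 8.501794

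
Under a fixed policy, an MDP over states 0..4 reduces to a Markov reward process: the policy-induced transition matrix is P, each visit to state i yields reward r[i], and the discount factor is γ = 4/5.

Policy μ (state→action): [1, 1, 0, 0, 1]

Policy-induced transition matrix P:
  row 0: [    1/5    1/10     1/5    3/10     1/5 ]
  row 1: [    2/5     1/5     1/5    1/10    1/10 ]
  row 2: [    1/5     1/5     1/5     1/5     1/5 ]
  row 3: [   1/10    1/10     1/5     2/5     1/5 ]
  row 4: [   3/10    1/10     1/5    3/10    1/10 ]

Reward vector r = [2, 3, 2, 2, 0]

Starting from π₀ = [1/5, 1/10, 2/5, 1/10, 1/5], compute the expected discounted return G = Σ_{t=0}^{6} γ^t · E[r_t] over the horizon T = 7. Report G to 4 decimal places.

G = 7.0109

t=0: π = [0.2000, 0.1000, 0.4000, 0.1000, 0.2000], E[r] = 1.7000, γ^t·E[r] = 1.700000, running G = 1.700000
t=1: π = [0.2300, 0.1500, 0.2000, 0.2500, 0.1700], E[r] = 1.8100, γ^t·E[r] = 1.448000, running G = 3.148000
t=2: π = [0.2220, 0.1350, 0.2000, 0.2750, 0.1680], E[r] = 1.7990, γ^t·E[r] = 1.151360, running G = 4.299360
t=3: π = [0.2163, 0.1335, 0.2000, 0.2805, 0.1697], E[r] = 1.7941, γ^t·E[r] = 0.918579, running G = 5.217939
t=4: π = [0.2156, 0.1334, 0.2000, 0.2814, 0.1697], E[r] = 1.7940, γ^t·E[r] = 0.734818, running G = 5.952758
t=5: π = [0.2155, 0.1333, 0.2000, 0.2815, 0.1697], E[r] = 1.7939, γ^t·E[r] = 0.587839, running G = 6.540596
t=6: π = [0.2155, 0.1333, 0.2000, 0.2815, 0.1697], E[r] = 1.7939, γ^t·E[r] = 0.470271, running G = 7.010867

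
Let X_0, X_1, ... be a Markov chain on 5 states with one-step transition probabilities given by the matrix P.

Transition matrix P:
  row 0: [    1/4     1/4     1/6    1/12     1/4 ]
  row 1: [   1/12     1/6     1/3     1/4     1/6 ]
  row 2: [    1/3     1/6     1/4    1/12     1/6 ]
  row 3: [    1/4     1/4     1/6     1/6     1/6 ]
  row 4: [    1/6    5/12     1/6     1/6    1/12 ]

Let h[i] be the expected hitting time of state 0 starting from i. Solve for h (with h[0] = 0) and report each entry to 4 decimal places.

First-step conditioning: h[0] = 0; for i ≠ 0, h[i] = 1 + Σ_k P[i][k]·h[k].
  h[1] = 1 + 1/6·h[1] + 1/3·h[2] + 1/4·h[3] + 1/6·h[4]
  h[2] = 1 + 1/6·h[1] + 1/4·h[2] + 1/12·h[3] + 1/6·h[4]
  h[3] = 1 + 1/4·h[1] + 1/6·h[2] + 1/6·h[3] + 1/6·h[4]
  h[4] = 1 + 5/12·h[1] + 1/6·h[2] + 1/6·h[3] + 1/12·h[4]
Solving the 4×4 linear system over states ≠ 0 gives exactly h = [0, 468/89, 4056/979, 4524/979, 4968/979] (h[0] = 0 is the target).

h = [0.0000, 5.2584, 4.1430, 4.6210, 5.0746]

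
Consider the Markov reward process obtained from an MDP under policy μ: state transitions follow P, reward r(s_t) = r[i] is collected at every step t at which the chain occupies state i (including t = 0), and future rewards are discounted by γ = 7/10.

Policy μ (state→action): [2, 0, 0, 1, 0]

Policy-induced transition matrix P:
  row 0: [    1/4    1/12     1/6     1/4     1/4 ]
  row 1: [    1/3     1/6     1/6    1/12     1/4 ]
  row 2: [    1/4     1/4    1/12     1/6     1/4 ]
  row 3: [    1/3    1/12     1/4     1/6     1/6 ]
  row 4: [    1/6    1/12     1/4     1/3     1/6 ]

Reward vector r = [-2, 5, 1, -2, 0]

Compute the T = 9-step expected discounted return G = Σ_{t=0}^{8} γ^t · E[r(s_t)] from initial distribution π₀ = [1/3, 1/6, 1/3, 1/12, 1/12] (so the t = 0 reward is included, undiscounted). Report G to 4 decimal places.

t=0: π = [0.3333, 0.1667, 0.3333, 0.0833, 0.0833], E[r] = 0.3333, γ^t·E[r] = 0.333333, running G = 0.333333
t=1: π = [0.2639, 0.1528, 0.1528, 0.1944, 0.2361], E[r] = 0.0000, γ^t·E[r] = 0.000000, running G = 0.333333
t=2: π = [0.2593, 0.1215, 0.1898, 0.2153, 0.2141], E[r] = -0.1516, γ^t·E[r] = -0.074294, running G = 0.259039
t=3: π = [0.2602, 0.1251, 0.1866, 0.2138, 0.2142], E[r] = -0.1360, γ^t·E[r] = -0.046646, running G = 0.212393
t=4: π = [0.2604, 0.1249, 0.1868, 0.2136, 0.2143], E[r] = -0.1369, γ^t·E[r] = -0.032880, running G = 0.179513
t=5: π = [0.2603, 0.1249, 0.1868, 0.2137, 0.2143], E[r] = -0.1369, γ^t·E[r] = -0.023017, running G = 0.156496
t=6: π = [0.2604, 0.1249, 0.1868, 0.2137, 0.2143], E[r] = -0.1370, γ^t·E[r] = -0.016113, running G = 0.140383
t=7: π = [0.2604, 0.1249, 0.1868, 0.2137, 0.2143], E[r] = -0.1370, γ^t·E[r] = -0.011279, running G = 0.129104
t=8: π = [0.2604, 0.1249, 0.1868, 0.2137, 0.2143], E[r] = -0.1370, γ^t·E[r] = -0.007895, running G = 0.121209

G = 0.1212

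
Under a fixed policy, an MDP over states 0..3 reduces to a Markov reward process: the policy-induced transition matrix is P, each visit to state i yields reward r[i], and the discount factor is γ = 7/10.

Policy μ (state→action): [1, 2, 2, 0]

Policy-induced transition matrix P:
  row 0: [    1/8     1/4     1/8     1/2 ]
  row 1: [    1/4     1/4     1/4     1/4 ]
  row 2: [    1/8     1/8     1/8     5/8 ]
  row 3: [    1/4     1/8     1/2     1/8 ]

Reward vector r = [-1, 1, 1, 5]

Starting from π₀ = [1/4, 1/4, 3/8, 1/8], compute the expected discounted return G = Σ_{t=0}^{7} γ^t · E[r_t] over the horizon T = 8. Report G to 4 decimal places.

G = 5.5660

t=0: π = [0.2500, 0.2500, 0.3750, 0.1250], E[r] = 1.0000, γ^t·E[r] = 1.000000, running G = 1.000000
t=1: π = [0.1719, 0.1875, 0.2031, 0.4375], E[r] = 2.4063, γ^t·E[r] = 1.684375, running G = 2.684375
t=2: π = [0.2031, 0.1699, 0.3125, 0.3145], E[r] = 1.8516, γ^t·E[r] = 0.907266, running G = 3.591641
t=3: π = [0.1855, 0.1716, 0.2642, 0.3787], E[r] = 2.1436, γ^t·E[r] = 0.735239, running G = 4.326880
t=4: π = [0.1938, 0.1696, 0.2885, 0.3481], E[r] = 2.0049, γ^t·E[r] = 0.481372, running G = 4.808252
t=5: π = [0.1897, 0.1704, 0.2767, 0.3631], E[r] = 2.0730, γ^t·E[r] = 0.348404, running G = 5.156656
t=6: π = [0.1917, 0.1700, 0.2825, 0.3558], E[r] = 2.0399, γ^t·E[r] = 0.239993, running G = 5.396649
t=7: π = [0.1907, 0.1702, 0.2797, 0.3594], E[r] = 2.0560, γ^t·E[r] = 0.169322, running G = 5.565971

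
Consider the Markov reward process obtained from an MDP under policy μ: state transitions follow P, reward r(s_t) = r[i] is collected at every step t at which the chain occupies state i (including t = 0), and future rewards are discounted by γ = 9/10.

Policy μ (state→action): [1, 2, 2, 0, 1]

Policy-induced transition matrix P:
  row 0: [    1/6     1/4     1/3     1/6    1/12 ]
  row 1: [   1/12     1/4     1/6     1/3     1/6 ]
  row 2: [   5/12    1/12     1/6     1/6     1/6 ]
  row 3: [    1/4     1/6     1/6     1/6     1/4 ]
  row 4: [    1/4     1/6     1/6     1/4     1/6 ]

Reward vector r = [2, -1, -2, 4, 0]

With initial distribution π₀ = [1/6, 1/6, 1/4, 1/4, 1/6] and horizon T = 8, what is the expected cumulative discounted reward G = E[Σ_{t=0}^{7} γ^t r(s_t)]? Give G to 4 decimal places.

t=0: π = [0.1667, 0.1667, 0.2500, 0.2500, 0.1667], E[r] = 0.6667, γ^t·E[r] = 0.666667, running G = 0.666667
t=1: π = [0.2500, 0.1736, 0.1944, 0.2083, 0.1736], E[r] = 0.7708, γ^t·E[r] = 0.693750, running G = 1.360417
t=2: π = [0.2326, 0.1858, 0.2083, 0.2101, 0.1632], E[r] = 0.7031, γ^t·E[r] = 0.569531, running G = 1.929948
t=3: π = [0.2344, 0.1842, 0.2054, 0.2112, 0.1648], E[r] = 0.7186, γ^t·E[r] = 0.523863, running G = 2.453811
t=4: π = [0.2340, 0.1844, 0.2057, 0.2111, 0.1647], E[r] = 0.7165, γ^t·E[r] = 0.470108, running G = 2.923920
t=5: π = [0.2340, 0.1844, 0.2057, 0.2111, 0.1648], E[r] = 0.7169, γ^t·E[r] = 0.423321, running G = 3.347241
t=6: π = [0.2340, 0.1844, 0.2057, 0.2111, 0.1648], E[r] = 0.7169, γ^t·E[r] = 0.380964, running G = 3.728205
t=7: π = [0.2340, 0.1844, 0.2057, 0.2111, 0.1648], E[r] = 0.7169, γ^t·E[r] = 0.342871, running G = 4.071076

G = 4.0711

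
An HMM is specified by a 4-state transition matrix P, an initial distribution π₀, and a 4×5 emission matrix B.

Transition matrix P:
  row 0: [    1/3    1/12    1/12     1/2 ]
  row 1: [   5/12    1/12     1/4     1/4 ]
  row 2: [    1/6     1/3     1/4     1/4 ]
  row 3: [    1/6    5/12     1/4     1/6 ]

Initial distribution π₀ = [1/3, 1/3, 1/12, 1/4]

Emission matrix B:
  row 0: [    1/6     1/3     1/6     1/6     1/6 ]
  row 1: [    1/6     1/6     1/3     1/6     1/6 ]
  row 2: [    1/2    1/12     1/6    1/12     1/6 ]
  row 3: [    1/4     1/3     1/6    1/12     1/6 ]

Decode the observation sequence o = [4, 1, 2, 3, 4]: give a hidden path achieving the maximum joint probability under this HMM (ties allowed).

path = [0, 3, 1, 0, 3]

t=0: δ = [5.556e-02, 5.556e-02, 1.389e-02, 4.167e-02]  (obs o_0=4)
t=1: δ = [7.716e-03, 2.894e-03, 1.157e-03, 9.259e-03]  ψ = [1, 3, 1, 0]  (obs o_1=1)
t=2: δ = [4.287e-04, 1.286e-03, 3.858e-04, 6.430e-04]  ψ = [0, 3, 3, 0]  (obs o_2=2)
t=3: δ = [8.931e-05, 4.465e-05, 2.679e-05, 2.679e-05]  ψ = [1, 3, 1, 1]  (obs o_3=3)
t=4: δ = [4.961e-06, 1.861e-06, 1.861e-06, 7.442e-06]  ψ = [0, 3, 1, 0]  (obs o_4=4)
backtrack: best end state = 3; path = [0, 3, 1, 0, 3]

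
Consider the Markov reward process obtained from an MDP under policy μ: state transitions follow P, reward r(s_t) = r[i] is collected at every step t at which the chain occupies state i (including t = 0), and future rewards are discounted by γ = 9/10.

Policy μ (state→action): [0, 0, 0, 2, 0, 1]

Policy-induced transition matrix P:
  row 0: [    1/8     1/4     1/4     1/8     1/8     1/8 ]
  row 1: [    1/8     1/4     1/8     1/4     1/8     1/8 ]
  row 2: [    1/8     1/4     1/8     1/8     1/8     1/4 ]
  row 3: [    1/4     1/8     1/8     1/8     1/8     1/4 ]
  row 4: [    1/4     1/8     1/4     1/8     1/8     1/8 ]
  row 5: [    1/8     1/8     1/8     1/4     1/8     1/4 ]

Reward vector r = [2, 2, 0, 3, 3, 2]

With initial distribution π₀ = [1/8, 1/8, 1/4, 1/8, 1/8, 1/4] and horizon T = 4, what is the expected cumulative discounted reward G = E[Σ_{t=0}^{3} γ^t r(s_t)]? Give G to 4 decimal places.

t=0: π = [0.1250, 0.1250, 0.2500, 0.1250, 0.1250, 0.2500], E[r] = 1.7500, γ^t·E[r] = 1.750000, running G = 1.750000
t=1: π = [0.1563, 0.1875, 0.1563, 0.1719, 0.1250, 0.2031], E[r] = 1.9844, γ^t·E[r] = 1.785938, running G = 3.535938
t=2: π = [0.1621, 0.1875, 0.1602, 0.1738, 0.1250, 0.1914], E[r] = 1.9785, γ^t·E[r] = 1.602598, running G = 5.138535
t=3: π = [0.1624, 0.1887, 0.1609, 0.1724, 0.1250, 0.1907], E[r] = 1.9756, γ^t·E[r] = 1.440202, running G = 6.578737

G = 6.5787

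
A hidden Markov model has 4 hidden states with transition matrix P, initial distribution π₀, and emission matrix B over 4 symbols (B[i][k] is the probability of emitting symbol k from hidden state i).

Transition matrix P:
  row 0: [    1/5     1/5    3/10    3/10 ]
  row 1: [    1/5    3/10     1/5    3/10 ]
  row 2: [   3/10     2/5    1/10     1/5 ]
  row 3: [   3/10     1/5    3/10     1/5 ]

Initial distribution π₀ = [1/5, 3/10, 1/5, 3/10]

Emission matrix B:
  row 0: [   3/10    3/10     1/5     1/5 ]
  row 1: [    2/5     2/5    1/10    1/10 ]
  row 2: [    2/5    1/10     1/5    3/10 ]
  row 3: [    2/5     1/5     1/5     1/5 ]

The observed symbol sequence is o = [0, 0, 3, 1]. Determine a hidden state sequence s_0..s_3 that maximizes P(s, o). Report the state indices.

path = [1, 3, 2, 1]

t=0: δ = [6.000e-02, 1.200e-01, 8.000e-02, 1.200e-01]  (obs o_0=0)
t=1: δ = [1.080e-02, 1.440e-02, 1.440e-02, 1.440e-02]  ψ = [3, 1, 3, 1]  (obs o_1=0)
t=2: δ = [8.640e-04, 5.760e-04, 1.296e-03, 8.640e-04]  ψ = [2, 2, 3, 1]  (obs o_2=3)
t=3: δ = [1.166e-04, 2.074e-04, 2.592e-05, 5.184e-05]  ψ = [2, 2, 0, 0]  (obs o_3=1)
backtrack: best end state = 1; path = [1, 3, 2, 1]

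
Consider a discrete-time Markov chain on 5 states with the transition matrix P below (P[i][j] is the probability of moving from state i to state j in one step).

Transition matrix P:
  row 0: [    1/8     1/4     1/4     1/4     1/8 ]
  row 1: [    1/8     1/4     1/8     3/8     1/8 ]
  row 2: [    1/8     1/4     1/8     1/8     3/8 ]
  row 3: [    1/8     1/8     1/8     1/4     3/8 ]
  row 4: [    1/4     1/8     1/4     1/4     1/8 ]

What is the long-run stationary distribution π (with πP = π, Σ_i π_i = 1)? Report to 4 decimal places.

π = [0.1539, 0.1896, 0.1732, 0.2521, 0.2313]

Balance equations π_j = Σ_i π_i·P[i][j]:
  π_0 = 1/8·π_0 + 1/8·π_1 + 1/8·π_2 + 1/8·π_3 + 1/4·π_4
  π_1 = 1/4·π_0 + 1/4·π_1 + 1/4·π_2 + 1/8·π_3 + 1/8·π_4
  π_2 = 1/4·π_0 + 1/8·π_1 + 1/8·π_2 + 1/8·π_3 + 1/4·π_4
  π_3 = 1/4·π_0 + 3/8·π_1 + 1/8·π_2 + 1/4·π_3 + 1/4·π_4
  normalize: π_0 + π_1 + π_2 + π_3 + π_4 = 1
Solving the linear system gives exactly π = [356/2313, 877/4626, 89/514, 583/2313, 535/2313].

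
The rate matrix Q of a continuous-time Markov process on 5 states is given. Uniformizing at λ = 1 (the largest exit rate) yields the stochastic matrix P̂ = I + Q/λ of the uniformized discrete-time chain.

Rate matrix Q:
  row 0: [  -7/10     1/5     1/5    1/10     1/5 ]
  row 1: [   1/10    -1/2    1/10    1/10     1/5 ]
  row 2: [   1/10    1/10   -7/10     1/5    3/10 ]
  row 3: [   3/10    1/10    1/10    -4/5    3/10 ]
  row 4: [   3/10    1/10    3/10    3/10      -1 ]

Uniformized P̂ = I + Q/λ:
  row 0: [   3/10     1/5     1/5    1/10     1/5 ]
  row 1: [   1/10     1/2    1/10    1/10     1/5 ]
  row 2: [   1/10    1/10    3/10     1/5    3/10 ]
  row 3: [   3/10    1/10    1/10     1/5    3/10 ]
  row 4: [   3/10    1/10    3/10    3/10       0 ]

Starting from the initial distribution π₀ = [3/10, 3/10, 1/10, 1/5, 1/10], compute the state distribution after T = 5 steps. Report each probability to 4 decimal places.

t=0: π = [0.3000, 0.3000, 0.1000, 0.2000, 0.1000]
t=1: π = [0.2200, 0.2500, 0.1700, 0.1500, 0.2100]
t=2: π = [0.2160, 0.2220, 0.1980, 0.1740, 0.1900]
t=3: π = [0.2160, 0.2104, 0.1992, 0.1752, 0.1992]
t=4: π = [0.2181, 0.2058, 0.2013, 0.1773, 0.1976]
t=5: π = [0.2186, 0.2041, 0.2016, 0.1774, 0.1983]

π = [0.2186, 0.2041, 0.2016, 0.1774, 0.1983]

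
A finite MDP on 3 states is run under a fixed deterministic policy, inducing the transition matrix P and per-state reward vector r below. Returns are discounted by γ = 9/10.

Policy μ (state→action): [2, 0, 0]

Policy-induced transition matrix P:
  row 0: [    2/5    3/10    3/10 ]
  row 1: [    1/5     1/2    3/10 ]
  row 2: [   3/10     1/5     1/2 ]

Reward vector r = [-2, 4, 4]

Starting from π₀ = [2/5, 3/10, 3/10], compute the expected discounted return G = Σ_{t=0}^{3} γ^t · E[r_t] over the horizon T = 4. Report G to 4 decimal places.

t=0: π = [0.4000, 0.3000, 0.3000], E[r] = 1.6000, γ^t·E[r] = 1.600000, running G = 1.600000
t=1: π = [0.3100, 0.3300, 0.3600], E[r] = 2.1400, γ^t·E[r] = 1.926000, running G = 3.526000
t=2: π = [0.2980, 0.3300, 0.3720], E[r] = 2.2120, γ^t·E[r] = 1.791720, running G = 5.317720
t=3: π = [0.2968, 0.3288, 0.3744], E[r] = 2.2192, γ^t·E[r] = 1.617797, running G = 6.935517

G = 6.9355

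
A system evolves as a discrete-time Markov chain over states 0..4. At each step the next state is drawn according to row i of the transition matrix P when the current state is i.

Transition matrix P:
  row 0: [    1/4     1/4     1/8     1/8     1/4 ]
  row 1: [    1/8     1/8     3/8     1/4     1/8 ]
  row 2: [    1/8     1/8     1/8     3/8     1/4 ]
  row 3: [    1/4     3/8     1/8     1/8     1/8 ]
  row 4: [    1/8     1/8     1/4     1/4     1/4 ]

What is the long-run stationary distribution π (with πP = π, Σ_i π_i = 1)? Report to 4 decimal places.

π = [0.1750, 0.2031, 0.2003, 0.2250, 0.1965]

Balance equations π_j = Σ_i π_i·P[i][j]:
  π_0 = 1/4·π_0 + 1/8·π_1 + 1/8·π_2 + 1/4·π_3 + 1/8·π_4
  π_1 = 1/4·π_0 + 1/8·π_1 + 1/8·π_2 + 3/8·π_3 + 1/8·π_4
  π_2 = 1/8·π_0 + 3/8·π_1 + 1/8·π_2 + 1/8·π_3 + 1/4·π_4
  π_3 = 1/8·π_0 + 1/4·π_1 + 3/8·π_2 + 1/8·π_3 + 1/4·π_4
  normalize: π_0 + π_1 + π_2 + π_3 + π_4 = 1
Solving the linear system gives exactly π = [815/4657, 946/4657, 933/4657, 1048/4657, 915/4657].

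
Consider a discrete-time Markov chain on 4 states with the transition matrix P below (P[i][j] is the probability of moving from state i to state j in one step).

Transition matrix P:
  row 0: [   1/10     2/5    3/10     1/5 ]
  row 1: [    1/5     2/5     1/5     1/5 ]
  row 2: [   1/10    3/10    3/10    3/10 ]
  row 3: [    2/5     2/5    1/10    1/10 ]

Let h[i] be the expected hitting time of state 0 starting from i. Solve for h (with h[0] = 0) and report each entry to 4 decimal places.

h = [0.0000, 4.5455, 4.9545, 3.6818]

First-step conditioning: h[0] = 0; for i ≠ 0, h[i] = 1 + Σ_k P[i][k]·h[k].
  h[1] = 1 + 2/5·h[1] + 1/5·h[2] + 1/5·h[3]
  h[2] = 1 + 3/10·h[1] + 3/10·h[2] + 3/10·h[3]
  h[3] = 1 + 2/5·h[1] + 1/10·h[2] + 1/10·h[3]
Solving the 3×3 linear system over states ≠ 0 gives exactly h = [0, 50/11, 109/22, 81/22] (h[0] = 0 is the target).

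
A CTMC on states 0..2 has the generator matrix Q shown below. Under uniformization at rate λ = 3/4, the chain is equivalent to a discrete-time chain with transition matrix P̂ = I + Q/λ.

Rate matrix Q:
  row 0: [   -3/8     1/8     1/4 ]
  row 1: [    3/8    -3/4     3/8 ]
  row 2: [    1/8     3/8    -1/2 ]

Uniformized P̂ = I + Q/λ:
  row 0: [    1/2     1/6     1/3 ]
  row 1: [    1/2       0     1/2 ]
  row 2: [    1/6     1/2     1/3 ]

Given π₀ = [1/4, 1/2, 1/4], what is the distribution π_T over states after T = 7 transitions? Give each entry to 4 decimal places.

t=0: π = [0.2500, 0.5000, 0.2500]
t=1: π = [0.4167, 0.1667, 0.4167]
t=2: π = [0.3611, 0.2778, 0.3611]
t=3: π = [0.3796, 0.2407, 0.3796]
t=4: π = [0.3735, 0.2531, 0.3735]
t=5: π = [0.3755, 0.2490, 0.3755]
t=6: π = [0.3748, 0.2503, 0.3748]
t=7: π = [0.3751, 0.2499, 0.3751]

π = [0.3751, 0.2499, 0.3751]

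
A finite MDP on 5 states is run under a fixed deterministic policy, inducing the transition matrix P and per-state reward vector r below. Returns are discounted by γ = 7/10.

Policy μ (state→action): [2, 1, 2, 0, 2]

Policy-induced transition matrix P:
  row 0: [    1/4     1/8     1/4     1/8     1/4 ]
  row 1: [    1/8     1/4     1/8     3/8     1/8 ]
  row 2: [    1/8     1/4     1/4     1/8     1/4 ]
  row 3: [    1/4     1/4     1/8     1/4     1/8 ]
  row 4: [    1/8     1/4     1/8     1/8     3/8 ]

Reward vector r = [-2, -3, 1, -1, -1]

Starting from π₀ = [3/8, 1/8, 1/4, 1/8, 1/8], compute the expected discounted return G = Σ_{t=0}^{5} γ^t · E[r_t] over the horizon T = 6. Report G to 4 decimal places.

t=0: π = [0.3750, 0.1250, 0.2500, 0.1250, 0.1250], E[r] = -1.1250, γ^t·E[r] = -1.125000, running G = -1.125000
t=1: π = [0.1875, 0.2031, 0.2031, 0.1719, 0.2344], E[r] = -1.1875, γ^t·E[r] = -0.831250, running G = -1.956250
t=2: π = [0.1699, 0.2266, 0.1738, 0.1973, 0.2324], E[r] = -1.2754, γ^t·E[r] = -0.624941, running G = -2.581191
t=3: π = [0.1709, 0.2288, 0.1680, 0.2063, 0.2261], E[r] = -1.2925, γ^t·E[r] = -0.443321, running G = -3.024512
t=4: π = [0.1721, 0.2286, 0.1674, 0.2080, 0.2239], E[r] = -1.2947, γ^t·E[r] = -0.310859, running G = -3.335372
t=5: π = [0.1725, 0.2285, 0.1674, 0.2082, 0.2234], E[r] = -1.2946, γ^t·E[r] = -0.217584, running G = -3.552955

G = -3.5530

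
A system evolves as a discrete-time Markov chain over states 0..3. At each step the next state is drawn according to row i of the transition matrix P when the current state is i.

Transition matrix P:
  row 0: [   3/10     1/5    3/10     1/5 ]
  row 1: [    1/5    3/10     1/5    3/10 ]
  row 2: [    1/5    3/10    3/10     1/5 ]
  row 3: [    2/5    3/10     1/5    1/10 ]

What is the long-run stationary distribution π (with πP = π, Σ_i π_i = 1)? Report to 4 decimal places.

π = [0.2681, 0.2732, 0.2520, 0.2067]

Balance equations π_j = Σ_i π_i·P[i][j]:
  π_0 = 3/10·π_0 + 1/5·π_1 + 1/5·π_2 + 2/5·π_3
  π_1 = 1/5·π_0 + 3/10·π_1 + 3/10·π_2 + 3/10·π_3
  π_2 = 3/10·π_0 + 1/5·π_1 + 3/10·π_2 + 1/5·π_3
  normalize: π_0 + π_1 + π_2 + π_3 = 1
Solving the linear system gives exactly π = [133/496, 271/992, 125/496, 205/992].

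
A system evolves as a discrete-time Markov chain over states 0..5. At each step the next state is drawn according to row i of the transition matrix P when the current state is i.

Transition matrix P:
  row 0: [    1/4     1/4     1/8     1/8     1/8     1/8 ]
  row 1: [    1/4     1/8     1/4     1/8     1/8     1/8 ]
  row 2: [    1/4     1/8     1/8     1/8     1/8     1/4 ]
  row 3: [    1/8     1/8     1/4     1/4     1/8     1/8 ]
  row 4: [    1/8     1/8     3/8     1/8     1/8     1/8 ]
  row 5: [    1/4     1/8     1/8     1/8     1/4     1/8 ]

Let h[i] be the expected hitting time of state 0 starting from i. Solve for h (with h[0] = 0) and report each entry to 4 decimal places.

h = [0.0000, 4.6700, 4.6780, 5.3371, 5.2548, 4.7421]

First-step conditioning: h[0] = 0; for i ≠ 0, h[i] = 1 + Σ_k P[i][k]·h[k].
  h[1] = 1 + 1/8·h[1] + 1/4·h[2] + 1/8·h[3] + 1/8·h[4] + 1/8·h[5]
  h[2] = 1 + 1/8·h[1] + 1/8·h[2] + 1/8·h[3] + 1/8·h[4] + 1/4·h[5]
  h[3] = 1 + 1/8·h[1] + 1/4·h[2] + 1/4·h[3] + 1/8·h[4] + 1/8·h[5]
  h[4] = 1 + 1/8·h[1] + 3/8·h[2] + 1/8·h[3] + 1/8·h[4] + 1/8·h[5]
  h[5] = 1 + 1/8·h[1] + 1/8·h[2] + 1/8·h[3] + 1/4·h[4] + 1/8·h[5]
Solving the 5×5 linear system over states ≠ 0 gives exactly h = [0, 32648/6991, 32704/6991, 37312/6991, 36736/6991, 33152/6991] (h[0] = 0 is the target).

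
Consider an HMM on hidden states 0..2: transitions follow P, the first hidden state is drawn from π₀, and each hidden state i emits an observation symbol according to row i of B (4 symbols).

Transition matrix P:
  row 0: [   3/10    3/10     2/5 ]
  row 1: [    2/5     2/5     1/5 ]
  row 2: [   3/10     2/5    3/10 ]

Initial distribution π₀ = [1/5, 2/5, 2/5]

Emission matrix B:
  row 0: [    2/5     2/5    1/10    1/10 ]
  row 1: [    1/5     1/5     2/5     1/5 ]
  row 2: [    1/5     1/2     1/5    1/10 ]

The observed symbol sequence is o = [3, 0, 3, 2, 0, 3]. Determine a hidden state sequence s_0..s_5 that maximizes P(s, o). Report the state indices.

t=0: δ = [2.000e-02, 8.000e-02, 4.000e-02]  (obs o_0=3)
t=1: δ = [1.280e-02, 6.400e-03, 3.200e-03]  ψ = [1, 1, 1]  (obs o_1=0)
t=2: δ = [3.840e-04, 7.680e-04, 5.120e-04]  ψ = [0, 0, 0]  (obs o_2=3)
t=3: δ = [3.072e-05, 1.229e-04, 3.072e-05]  ψ = [1, 1, 0]  (obs o_3=2)
t=4: δ = [1.966e-05, 9.830e-06, 4.915e-06]  ψ = [1, 1, 1]  (obs o_4=0)
t=5: δ = [5.898e-07, 1.180e-06, 7.864e-07]  ψ = [0, 0, 0]  (obs o_5=3)
backtrack: best end state = 1; path = [1, 0, 1, 1, 0, 1]

path = [1, 0, 1, 1, 0, 1]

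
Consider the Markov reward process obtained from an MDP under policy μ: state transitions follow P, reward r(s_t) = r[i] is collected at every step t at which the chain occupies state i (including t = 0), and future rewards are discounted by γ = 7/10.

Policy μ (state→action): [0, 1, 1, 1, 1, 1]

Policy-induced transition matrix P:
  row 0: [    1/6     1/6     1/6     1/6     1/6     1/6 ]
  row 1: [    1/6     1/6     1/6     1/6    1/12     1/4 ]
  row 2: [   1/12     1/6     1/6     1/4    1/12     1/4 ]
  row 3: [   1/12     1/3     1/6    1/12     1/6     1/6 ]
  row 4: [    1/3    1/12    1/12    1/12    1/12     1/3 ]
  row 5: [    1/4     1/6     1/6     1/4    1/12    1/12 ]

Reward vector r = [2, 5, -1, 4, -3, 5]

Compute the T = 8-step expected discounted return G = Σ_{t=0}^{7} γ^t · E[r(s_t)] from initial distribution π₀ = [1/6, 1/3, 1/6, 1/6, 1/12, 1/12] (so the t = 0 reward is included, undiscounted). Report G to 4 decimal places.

t=0: π = [0.1667, 0.3333, 0.1667, 0.1667, 0.0833, 0.0833], E[r] = 2.6667, γ^t·E[r] = 2.666667, running G = 2.666667
t=1: π = [0.1597, 0.1875, 0.1597, 0.1667, 0.1111, 0.2153], E[r] = 2.5069, γ^t·E[r] = 1.754861, running G = 4.421528
t=2: π = [0.1759, 0.1852, 0.1574, 0.1748, 0.1105, 0.1962], E[r] = 2.4688, γ^t·E[r] = 1.209688, running G = 5.631215
t=3: π = [0.1738, 0.1866, 0.1575, 0.1724, 0.1126, 0.1973], E[r] = 2.4612, γ^t·E[r] = 0.844184, running G = 6.475400
t=4: π = [0.1744, 0.1860, 0.1573, 0.1725, 0.1122, 0.1977], E[r] = 2.4632, γ^t·E[r] = 0.591423, running G = 7.066823
t=5: π = [0.1744, 0.1861, 0.1573, 0.1725, 0.1122, 0.1975], E[r] = 2.4626, γ^t·E[r] = 0.413888, running G = 7.480711
t=6: π = [0.1743, 0.1861, 0.1573, 0.1725, 0.1122, 0.1975], E[r] = 2.4627, γ^t·E[r] = 0.289730, running G = 7.770441
t=7: π = [0.1743, 0.1861, 0.1573, 0.1725, 0.1122, 0.1975], E[r] = 2.4627, γ^t·E[r] = 0.202811, running G = 7.973252

G = 7.9733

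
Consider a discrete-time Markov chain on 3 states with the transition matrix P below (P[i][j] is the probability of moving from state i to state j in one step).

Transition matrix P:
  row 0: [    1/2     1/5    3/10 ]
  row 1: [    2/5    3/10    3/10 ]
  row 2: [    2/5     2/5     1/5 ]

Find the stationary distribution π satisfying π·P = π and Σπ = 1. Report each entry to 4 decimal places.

π = [0.4444, 0.2828, 0.2727]

Balance equations π_j = Σ_i π_i·P[i][j]:
  π_0 = 1/2·π_0 + 2/5·π_1 + 2/5·π_2
  π_1 = 1/5·π_0 + 3/10·π_1 + 2/5·π_2
  normalize: π_0 + π_1 + π_2 = 1
Solving the linear system gives exactly π = [4/9, 28/99, 3/11].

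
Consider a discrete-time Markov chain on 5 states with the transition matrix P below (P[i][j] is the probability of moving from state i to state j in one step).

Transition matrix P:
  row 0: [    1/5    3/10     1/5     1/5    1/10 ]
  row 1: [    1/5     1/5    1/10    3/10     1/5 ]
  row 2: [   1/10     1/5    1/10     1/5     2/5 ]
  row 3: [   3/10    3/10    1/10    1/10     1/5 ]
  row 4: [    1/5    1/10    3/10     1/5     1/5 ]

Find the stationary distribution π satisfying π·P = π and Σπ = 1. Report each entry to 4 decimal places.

Balance equations π_j = Σ_i π_i·P[i][j]:
  π_0 = 1/5·π_0 + 1/5·π_1 + 1/10·π_2 + 3/10·π_3 + 1/5·π_4
  π_1 = 3/10·π_0 + 1/5·π_1 + 1/5·π_2 + 3/10·π_3 + 1/10·π_4
  π_2 = 1/5·π_0 + 1/10·π_1 + 1/10·π_2 + 1/10·π_3 + 3/10·π_4
  π_3 = 1/5·π_0 + 3/10·π_1 + 1/5·π_2 + 1/10·π_3 + 1/5·π_4
  normalize: π_0 + π_1 + π_2 + π_3 + π_4 = 1
Solving the linear system gives exactly π = [199/976, 2569/11712, 1907/11712, 2363/11712, 2485/11712].

π = [0.2039, 0.2193, 0.1628, 0.2018, 0.2122]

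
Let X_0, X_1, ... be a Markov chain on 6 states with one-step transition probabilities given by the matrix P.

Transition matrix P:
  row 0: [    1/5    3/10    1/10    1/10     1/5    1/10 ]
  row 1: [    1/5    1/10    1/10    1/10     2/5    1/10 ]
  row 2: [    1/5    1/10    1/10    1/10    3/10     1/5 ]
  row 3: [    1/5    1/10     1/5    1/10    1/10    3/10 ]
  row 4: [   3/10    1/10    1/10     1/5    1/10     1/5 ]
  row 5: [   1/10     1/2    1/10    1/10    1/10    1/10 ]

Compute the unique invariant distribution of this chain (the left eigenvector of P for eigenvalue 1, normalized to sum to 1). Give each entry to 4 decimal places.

Balance equations π_j = Σ_i π_i·P[i][j]:
  π_0 = 1/5·π_0 + 1/5·π_1 + 1/5·π_2 + 1/5·π_3 + 3/10·π_4 + 1/10·π_5
  π_1 = 3/10·π_0 + 1/10·π_1 + 1/10·π_2 + 1/10·π_3 + 1/10·π_4 + 1/2·π_5
  π_2 = 1/10·π_0 + 1/10·π_1 + 1/10·π_2 + 1/5·π_3 + 1/10·π_4 + 1/10·π_5
  π_3 = 1/10·π_0 + 1/10·π_1 + 1/10·π_2 + 1/10·π_3 + 1/5·π_4 + 1/10·π_5
  π_4 = 1/5·π_0 + 2/5·π_1 + 3/10·π_2 + 1/10·π_3 + 1/10·π_4 + 1/10·π_5
  normalize: π_0 + π_1 + π_2 + π_3 + π_4 + π_5 = 1
Solving the linear system gives exactly π = [28365/138488, 28145/138488, 3879/34622, 2084/17311, 3529/17311, 10779/69244].

π = [0.2048, 0.2032, 0.1120, 0.1204, 0.2039, 0.1557]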